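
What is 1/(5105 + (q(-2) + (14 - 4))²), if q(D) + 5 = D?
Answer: 1/5114 ≈ 0.00019554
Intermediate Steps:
q(D) = -5 + D
1/(5105 + (q(-2) + (14 - 4))²) = 1/(5105 + ((-5 - 2) + (14 - 4))²) = 1/(5105 + (-7 + 10)²) = 1/(5105 + 3²) = 1/(5105 + 9) = 1/5114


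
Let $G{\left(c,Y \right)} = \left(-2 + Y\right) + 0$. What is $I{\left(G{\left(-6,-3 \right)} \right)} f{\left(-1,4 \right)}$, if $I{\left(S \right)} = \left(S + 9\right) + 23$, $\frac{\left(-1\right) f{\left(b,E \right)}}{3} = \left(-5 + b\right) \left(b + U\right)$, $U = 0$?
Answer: $-486$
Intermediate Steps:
$G{\left(c,Y \right)} = -2 + Y$
$f{\left(b,E \right)} = - 3 b \left(-5 + b\right)$ ($f{\left(b,E \right)} = - 3 \left(-5 + b\right) \left(b + 0\right) = - 3 \left(-5 + b\right) b = - 3 b \left(-5 + b\right)$)
$I{\left(S \right)} = 32 + S$ ($I{\left(S \right)} = \left(9 + S\right) + 23 = 32 + S$)
$I{\left(G{\left(-6,-3 \right)} \right)} f{\left(-1,4 \right)} = \left(32 - 5\right) 3 \left(-1\right) \left(5 - -1\right) = \left(32 - 5\right) 3 \left(-1\right) \left(5 + 1\right) = 27 \cdot 3 \left(-1\right) 6 = 27 \left(-18\right) = -486$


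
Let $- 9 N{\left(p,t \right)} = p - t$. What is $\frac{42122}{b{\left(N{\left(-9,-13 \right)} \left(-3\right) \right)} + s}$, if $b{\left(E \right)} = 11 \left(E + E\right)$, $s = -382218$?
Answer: $- \frac{63183}{573283} \approx -0.11021$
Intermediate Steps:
$N{\left(p,t \right)} = - \frac{p}{9} + \frac{t}{9}$ ($N{\left(p,t \right)} = - \frac{p - t}{9} = - \frac{p}{9} + \frac{t}{9}$)
$b{\left(E \right)} = 22 E$ ($b{\left(E \right)} = 11 \cdot 2 E = 22 E$)
$\frac{42122}{b{\left(N{\left(-9,-13 \right)} \left(-3\right) \right)} + s} = \frac{42122}{22 \left(\left(- \frac{1}{9}\right) \left(-9\right) + \frac{1}{9} \left(-13\right)\right) \left(-3\right) - 382218} = \frac{42122}{22 \left(1 - \frac{13}{9}\right) \left(-3\right) - 382218} = \frac{42122}{22 \left(\left(- \frac{4}{9}\right) \left(-3\right)\right) - 382218} = \frac{42122}{22 \cdot \frac{4}{3} - 382218} = \frac{42122}{\frac{88}{3} - 382218} = \frac{42122}{- \frac{1146566}{3}} = 42122 \left(- \frac{3}{1146566}\right) = - \frac{63183}{573283}$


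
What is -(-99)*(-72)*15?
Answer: -106920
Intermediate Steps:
-(-99)*(-72)*15 = -99*72*15 = -7128*15 = -106920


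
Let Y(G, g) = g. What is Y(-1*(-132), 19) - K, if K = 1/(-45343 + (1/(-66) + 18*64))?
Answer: 55415599/2916607 ≈ 19.000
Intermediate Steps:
K = -66/2916607 (K = 1/(-45343 + (-1/66 + 1152)) = 1/(-45343 + 76031/66) = 1/(-2916607/66) = -66/2916607 ≈ -2.2629e-5)
Y(-1*(-132), 19) - K = 19 - 1*(-66/2916607) = 19 + 66/2916607 = 55415599/2916607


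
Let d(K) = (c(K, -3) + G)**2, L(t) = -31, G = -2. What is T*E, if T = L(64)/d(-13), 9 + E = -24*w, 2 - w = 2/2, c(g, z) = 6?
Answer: 1023/16 ≈ 63.938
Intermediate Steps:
w = 1 (w = 2 - 2/2 = 2 - 1*1 = 2 - 1 = 1)
d(K) = 16 (d(K) = (6 - 2)**2 = 4**2 = 16)
E = -33 (E = -9 - 24 = -33)
T = -31/16 ≈ -1.9375
T*E = -31/16*(-33) = 1023/16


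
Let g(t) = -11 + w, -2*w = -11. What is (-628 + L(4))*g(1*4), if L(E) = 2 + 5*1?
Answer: 6831/2 ≈ 3415.5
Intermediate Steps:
w = 11/2 (w = -1/2*(-11) = 11/2 ≈ 5.5000)
L(E) = 7 (L(E) = 2 + 5 = 7)
g(t) = -11/2 (g(t) = -11 + 11/2 = -11/2)
(-628 + L(4))*g(1*4) = (-628 + 7)*(-11/2) = -621*(-11/2) = 6831/2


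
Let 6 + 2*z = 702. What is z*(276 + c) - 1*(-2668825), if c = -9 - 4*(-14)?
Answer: 2781229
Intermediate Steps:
z = 348 (z = -3 + (½)*702 = -3 + 351 = 348)
c = 47 (c = -9 + 56 = 47)
z*(276 + c) - 1*(-2668825) = 348*(276 + 47) - 1*(-2668825) = 348*323 + 2668825 = 112404 + 2668825 = 2781229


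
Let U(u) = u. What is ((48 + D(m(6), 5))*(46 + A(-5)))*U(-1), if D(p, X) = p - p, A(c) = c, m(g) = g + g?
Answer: -1968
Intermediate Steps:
m(g) = 2*g
D(p, X) = 0
((48 + D(m(6), 5))*(46 + A(-5)))*U(-1) = ((48 + 0)*(46 - 5))*(-1) = (48*41)*(-1) = 1968*(-1) = -1968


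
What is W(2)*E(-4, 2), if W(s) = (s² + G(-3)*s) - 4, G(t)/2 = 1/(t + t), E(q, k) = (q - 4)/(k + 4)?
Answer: 8/9 ≈ 0.88889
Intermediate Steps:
E(q, k) = (-4 + q)/(4 + k)
G(t) = 1/t (G(t) = 2/(t + t) = 2/((2*t)) = 2*(1/(2*t)) = 1/t)
W(s) = -4 + s² - s/3 (W(s) = (s² + s/(-3)) - 4 = (s² - s/3) - 4 = -4 + s² - s/3)
W(2)*E(-4, 2) = (-4 + 2² - ⅓*2)*((-4 - 4)/(4 + 2)) = (-4 + 4 - ⅔)*(-8/6) = -(-8)/9 = -⅔*(-4/3) = 8/9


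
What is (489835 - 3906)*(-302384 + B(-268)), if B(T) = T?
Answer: -147067383708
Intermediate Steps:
(489835 - 3906)*(-302384 + B(-268)) = (489835 - 3906)*(-302384 - 268) = 485929*(-302652) = -147067383708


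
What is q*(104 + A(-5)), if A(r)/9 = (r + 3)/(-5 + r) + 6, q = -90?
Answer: -14382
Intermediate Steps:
A(r) = 54 + 9*(3 + r)/(-5 + r) (A(r) = 9*((r + 3)/(-5 + r) + 6) = 9*((3 + r)/(-5 + r) + 6) = 9*(6 + (3 + r)/(-5 + r)) = 54 + 9*(3 + r)/(-5 + r))
q*(104 + A(-5)) = -90*(104 + 9*(-27 + 7*(-5))/(-5 - 5)) = -90*(104 + 9*(-27 - 35)/(-10)) = -90*(104 + 9*(-1/10)*(-62)) = -90*(104 + 279/5) = -90*799/5 = -14382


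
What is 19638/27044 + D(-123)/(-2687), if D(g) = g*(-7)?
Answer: 14741211/36333614 ≈ 0.40572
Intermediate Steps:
D(g) = -7*g
19638/27044 + D(-123)/(-2687) = 19638/27044 - 7*(-123)/(-2687) = 19638*(1/27044) + 861*(-1/2687) = 9819/13522 - 861/2687 = 14741211/36333614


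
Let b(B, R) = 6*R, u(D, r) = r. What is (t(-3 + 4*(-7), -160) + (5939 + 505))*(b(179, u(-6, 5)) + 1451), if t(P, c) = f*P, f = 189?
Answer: 866385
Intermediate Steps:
t(P, c) = 189*P
(t(-3 + 4*(-7), -160) + (5939 + 505))*(b(179, u(-6, 5)) + 1451) = (189*(-3 + 4*(-7)) + (5939 + 505))*(6*5 + 1451) = (189*(-3 - 28) + 6444)*(30 + 1451) = (189*(-31) + 6444)*1481 = (-5859 + 6444)*1481 = 585*1481 = 866385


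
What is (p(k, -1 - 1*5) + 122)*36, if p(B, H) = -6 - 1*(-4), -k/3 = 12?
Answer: 4320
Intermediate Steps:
k = -36 (k = -3*12 = -36)
p(B, H) = -2 (p(B, H) = -6 + 4 = -2)
(p(k, -1 - 1*5) + 122)*36 = (-2 + 122)*36 = 120*36 = 4320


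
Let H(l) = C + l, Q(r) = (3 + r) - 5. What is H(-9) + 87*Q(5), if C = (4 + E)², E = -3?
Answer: 253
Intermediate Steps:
C = 1 (C = (4 - 3)² = 1² = 1)
Q(r) = -2 + r
H(l) = 1 + l
H(-9) + 87*Q(5) = (1 - 9) + 87*(-2 + 5) = -8 + 87*3 = -8 + 261 = 253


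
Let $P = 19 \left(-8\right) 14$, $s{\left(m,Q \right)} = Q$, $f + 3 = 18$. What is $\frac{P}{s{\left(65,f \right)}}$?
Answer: $- \frac{2128}{15} \approx -141.87$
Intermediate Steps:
$f = 15$ ($f = -3 + 18 = 15$)
$P = -2128$ ($P = \left(-152\right) 14 = -2128$)
$\frac{P}{s{\left(65,f \right)}} = - \frac{2128}{15}$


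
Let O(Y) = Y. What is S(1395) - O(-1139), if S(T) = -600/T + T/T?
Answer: 105980/93 ≈ 1139.6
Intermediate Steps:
S(T) = 1 - 600/T (S(T) = -600/T + 1 = 1 - 600/T)
S(1395) - O(-1139) = (-600 + 1395)/1395 - 1*(-1139) = (1/1395)*795 + 1139 = 53/93 + 1139 = 105980/93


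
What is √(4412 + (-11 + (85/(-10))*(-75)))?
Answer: √20154/2 ≈ 70.982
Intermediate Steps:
√(4412 + (-11 + (85/(-10))*(-75))) = √(4412 + (-11 + (85*(-⅒))*(-75))) = √(4412 + (-11 - 17/2*(-75))) = √(4412 + (-11 + 1275/2)) = √(4412 + 1253/2) = √(10077/2) = √20154/2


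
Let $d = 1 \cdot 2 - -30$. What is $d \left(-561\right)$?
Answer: $-17952$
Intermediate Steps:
$d = 32$ ($d = 2 + 30 = 32$)
$d \left(-561\right) = 32 \left(-561\right) = -17952$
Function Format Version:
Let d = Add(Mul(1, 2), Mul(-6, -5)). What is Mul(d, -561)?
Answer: -17952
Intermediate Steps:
d = 32 (d = Add(2, 30) = 32)
Mul(d, -561) = Mul(32, -561) = -17952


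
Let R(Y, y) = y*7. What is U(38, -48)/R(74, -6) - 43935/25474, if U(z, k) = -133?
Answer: 55099/38211 ≈ 1.4420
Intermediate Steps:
R(Y, y) = 7*y
U(38, -48)/R(74, -6) - 43935/25474 = -133/(7*(-6)) - 43935/25474 = -133/(-42) - 43935*1/25474 = -133*(-1/42) - 43935/25474 = 19/6 - 43935/25474 = 55099/38211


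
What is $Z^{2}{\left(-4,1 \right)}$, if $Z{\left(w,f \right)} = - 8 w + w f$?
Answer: $784$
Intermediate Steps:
$Z{\left(w,f \right)} = - 8 w + f w$
$Z^{2}{\left(-4,1 \right)} = \left(- 4 \left(-8 + 1\right)\right)^{2} = \left(\left(-4\right) \left(-7\right)\right)^{2} = 28^{2} = 784$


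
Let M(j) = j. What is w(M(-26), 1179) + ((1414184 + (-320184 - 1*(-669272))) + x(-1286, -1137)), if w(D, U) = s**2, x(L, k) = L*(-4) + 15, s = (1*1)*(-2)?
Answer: 1768435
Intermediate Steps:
s = -2 (s = 1*(-2) = -2)
x(L, k) = 15 - 4*L (x(L, k) = -4*L + 15 = 15 - 4*L)
w(D, U) = 4 (w(D, U) = (-2)**2 = 4)
w(M(-26), 1179) + ((1414184 + (-320184 - 1*(-669272))) + x(-1286, -1137)) = 4 + ((1414184 + (-320184 - 1*(-669272))) + (15 - 4*(-1286))) = 4 + ((1414184 + (-320184 + 669272)) + (15 + 5144)) = 4 + ((1414184 + 349088) + 5159) = 4 + (1763272 + 5159) = 4 + 1768431 = 1768435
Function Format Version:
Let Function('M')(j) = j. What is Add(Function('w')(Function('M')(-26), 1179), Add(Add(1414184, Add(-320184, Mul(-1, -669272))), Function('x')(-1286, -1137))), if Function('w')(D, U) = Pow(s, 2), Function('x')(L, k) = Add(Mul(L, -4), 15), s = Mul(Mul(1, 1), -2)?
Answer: 1768435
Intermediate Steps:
s = -2 (s = Mul(1, -2) = -2)
Function('x')(L, k) = Add(15, Mul(-4, L)) (Function('x')(L, k) = Add(Mul(-4, L), 15) = Add(15, Mul(-4, L)))
Function('w')(D, U) = 4 (Function('w')(D, U) = Pow(-2, 2) = 4)
Add(Function('w')(Function('M')(-26), 1179), Add(Add(1414184, Add(-320184, Mul(-1, -669272))), Function('x')(-1286, -1137))) = Add(4, Add(Add(1414184, Add(-320184, Mul(-1, -669272))), Add(15, Mul(-4, -1286)))) = Add(4, Add(Add(1414184, Add(-320184, 669272)), Add(15, 5144))) = Add(4, Add(Add(1414184, 349088), 5159)) = Add(4, Add(1763272, 5159)) = Add(4, 1768431) = 1768435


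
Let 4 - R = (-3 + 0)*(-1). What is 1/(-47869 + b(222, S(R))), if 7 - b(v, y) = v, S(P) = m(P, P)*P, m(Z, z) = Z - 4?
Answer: -1/48084 ≈ -2.0797e-5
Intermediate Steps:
R = 1 (R = 4 - (-3 + 0)*(-1) = 4 - (-3)*(-1) = 4 - 1*3 = 4 - 3 = 1)
m(Z, z) = -4 + Z
S(P) = P*(-4 + P) (S(P) = (-4 + P)*P = P*(-4 + P))
b(v, y) = 7 - v
1/(-47869 + b(222, S(R))) = 1/(-47869 + (7 - 1*222)) = 1/(-47869 + (7 - 222)) = 1/(-47869 - 215) = 1/(-48084) = -1/48084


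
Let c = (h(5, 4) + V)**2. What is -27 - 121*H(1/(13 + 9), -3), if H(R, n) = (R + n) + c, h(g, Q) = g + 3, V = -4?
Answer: -3211/2 ≈ -1605.5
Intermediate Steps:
h(g, Q) = 3 + g
c = 16 (c = ((3 + 5) - 4)**2 = (8 - 4)**2 = 4**2 = 16)
H(R, n) = 16 + R + n (H(R, n) = (R + n) + 16 = 16 + R + n)
-27 - 121*H(1/(13 + 9), -3) = -27 - 121*(16 + 1/(13 + 9) - 3) = -27 - 121*(16 + 1/22 - 3) = -27 - 121*287/22 = -27 - 3157/2 = -3211/2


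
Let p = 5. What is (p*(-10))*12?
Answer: -600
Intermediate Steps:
(p*(-10))*12 = (5*(-10))*12 = -50*12 = -600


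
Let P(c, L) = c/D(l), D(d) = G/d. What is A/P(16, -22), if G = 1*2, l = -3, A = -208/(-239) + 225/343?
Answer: -125119/1967448 ≈ -0.063595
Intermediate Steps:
A = 125119/81977 (A = -208*(-1/239) + 225*(1/343) = 208/239 + 225/343 = 125119/81977 ≈ 1.5263)
G = 2
D(d) = 2/d
P(c, L) = -3*c/2 (P(c, L) = c/((2/(-3))) = c/((2*(-⅓))) = c/(-⅔) = c*(-3/2) = -3*c/2)
A/P(16, -22) = 125119/(81977*((-3/2*16))) = (125119/81977)/(-24) = (125119/81977)*(-1/24) = -125119/1967448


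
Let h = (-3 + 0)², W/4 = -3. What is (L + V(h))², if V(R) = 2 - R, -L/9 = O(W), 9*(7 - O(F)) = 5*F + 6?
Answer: 15376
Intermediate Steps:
W = -12 (W = 4*(-3) = -12)
O(F) = 19/3 - 5*F/9 (O(F) = 7 - (5*F + 6)/9 = 7 - (6 + 5*F)/9 = 7 + (-⅔ - 5*F/9) = 19/3 - 5*F/9)
L = -117 (L = -9*(19/3 - 5/9*(-12)) = -9*(19/3 + 20/3) = -9*13 = -117)
h = 9 (h = (-3)² = 9)
(L + V(h))² = (-117 + (2 - 1*9))² = (-117 + (2 - 9))² = (-117 - 7)² = (-124)² = 15376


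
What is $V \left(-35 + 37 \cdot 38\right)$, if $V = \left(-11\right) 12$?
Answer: $-180972$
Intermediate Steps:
$V = -132$
$V \left(-35 + 37 \cdot 38\right) = - 132 \left(-35 + 37 \cdot 38\right) = - 132 \left(-35 + 1406\right) = \left(-132\right) 1371 = -180972$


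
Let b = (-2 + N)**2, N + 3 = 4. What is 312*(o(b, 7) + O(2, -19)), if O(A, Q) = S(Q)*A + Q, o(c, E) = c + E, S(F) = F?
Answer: -15288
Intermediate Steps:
N = 1 (N = -3 + 4 = 1)
b = 1 (b = (-2 + 1)**2 = (-1)**2 = 1)
o(c, E) = E + c
O(A, Q) = Q + A*Q (O(A, Q) = Q*A + Q = A*Q + Q = Q + A*Q)
312*(o(b, 7) + O(2, -19)) = 312*((7 + 1) - 19*(1 + 2)) = 312*(8 - 19*3) = 312*(8 - 57) = 312*(-49) = -15288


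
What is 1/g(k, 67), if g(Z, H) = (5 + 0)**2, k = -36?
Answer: 1/25 ≈ 0.040000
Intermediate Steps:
g(Z, H) = 25 (g(Z, H) = 5**2 = 25)
1/g(k, 67) = 1/25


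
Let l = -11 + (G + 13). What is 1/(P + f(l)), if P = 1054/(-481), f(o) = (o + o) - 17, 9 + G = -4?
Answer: -481/19813 ≈ -0.024277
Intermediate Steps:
G = -13 (G = -9 - 4 = -13)
l = -11 (l = -11 + (-13 + 13) = -11 + 0 = -11)
f(o) = -17 + 2*o (f(o) = 2*o - 17 = -17 + 2*o)
P = -1054/481 (P = 1054*(-1/481) = -1054/481 ≈ -2.1913)
1/(P + f(l)) = 1/(-1054/481 + (-17 + 2*(-11))) = 1/(-1054/481 + (-17 - 22)) = 1/(-1054/481 - 39) = 1/(-19813/481) = -481/19813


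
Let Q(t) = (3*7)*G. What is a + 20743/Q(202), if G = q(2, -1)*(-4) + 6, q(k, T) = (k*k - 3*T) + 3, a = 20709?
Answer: 14765483/714 ≈ 20680.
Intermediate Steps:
q(k, T) = 3 + k² - 3*T (q(k, T) = (k² - 3*T) + 3 = 3 + k² - 3*T)
G = -34 (G = (3 + 2² - 3*(-1))*(-4) + 6 = (3 + 4 + 3)*(-4) + 6 = 10*(-4) + 6 = -40 + 6 = -34)
Q(t) = -714 (Q(t) = (3*7)*(-34) = 21*(-34) = -714)
a + 20743/Q(202) = 20709 + 20743/(-714) = 20709 + 20743*(-1/714) = 20709 - 20743/714 = 14765483/714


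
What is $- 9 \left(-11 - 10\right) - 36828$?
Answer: $-36639$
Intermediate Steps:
$- 9 \left(-11 - 10\right) - 36828 = \left(-9\right) \left(-21\right) - 36828 = 189 - 36828 = -36639$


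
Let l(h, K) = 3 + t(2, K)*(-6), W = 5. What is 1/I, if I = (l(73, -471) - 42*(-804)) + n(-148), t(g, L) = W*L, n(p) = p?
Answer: 1/47753 ≈ 2.0941e-5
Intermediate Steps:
t(g, L) = 5*L
l(h, K) = 3 - 30*K (l(h, K) = 3 + (5*K)*(-6) = 3 - 30*K)
I = 47753 (I = ((3 - 30*(-471)) - 42*(-804)) - 148 = ((3 + 14130) + 33768) - 148 = (14133 + 33768) - 148 = 47901 - 148 = 47753)
1/I = 1/47753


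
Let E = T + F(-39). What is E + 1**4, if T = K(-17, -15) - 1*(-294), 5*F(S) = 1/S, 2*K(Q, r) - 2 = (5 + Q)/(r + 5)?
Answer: 57836/195 ≈ 296.59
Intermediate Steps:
K(Q, r) = 1 + (5 + Q)/(2*(5 + r)) (K(Q, r) = 1 + ((5 + Q)/(r + 5))/2 = 1 + ((5 + Q)/(5 + r))/2 = 1 + (5 + Q)/(2*(5 + r)))
F(S) = 1/(5*S)
T = 1478/5 (T = (15 - 17 + 2*(-15))/(2*(5 - 15)) - 1*(-294) = (1/2)*(15 - 17 - 30)/(-10) + 294 = (1/2)*(-1/10)*(-32) + 294 = 8/5 + 294 = 1478/5 ≈ 295.60)
E = 57641/195 (E = 1478/5 + (1/5)/(-39) = 1478/5 + (1/5)*(-1/39) = 1478/5 - 1/195 = 57641/195 ≈ 295.59)
E + 1**4 = 57641/195 + 1**4 = 57641/195 + 1 = 57836/195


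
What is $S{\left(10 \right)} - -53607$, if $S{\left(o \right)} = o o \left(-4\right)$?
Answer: $53207$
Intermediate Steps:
$S{\left(o \right)} = - 4 o^{2}$ ($S{\left(o \right)} = o^{2} \left(-4\right) = - 4 o^{2}$)
$S{\left(10 \right)} - -53607 = - 4 \cdot 10^{2} - -53607 = \left(-4\right) 100 + 53607 = -400 + 53607 = 53207$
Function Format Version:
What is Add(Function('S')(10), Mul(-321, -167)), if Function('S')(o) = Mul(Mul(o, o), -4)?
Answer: 53207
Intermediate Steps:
Function('S')(o) = Mul(-4, Pow(o, 2)) (Function('S')(o) = Mul(Pow(o, 2), -4) = Mul(-4, Pow(o, 2)))
Add(Function('S')(10), Mul(-321, -167)) = Add(Mul(-4, Pow(10, 2)), Mul(-321, -167)) = Add(Mul(-4, 100), 53607) = Add(-400, 53607) = 53207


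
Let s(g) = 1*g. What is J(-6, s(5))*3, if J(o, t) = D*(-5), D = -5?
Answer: 75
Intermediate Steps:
s(g) = g
J(o, t) = 25 (J(o, t) = -5*(-5) = 25)
J(-6, s(5))*3 = 25*3 = 75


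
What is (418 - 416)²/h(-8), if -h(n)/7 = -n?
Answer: -1/14 ≈ -0.071429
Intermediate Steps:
h(n) = 7*n (h(n) = -(-7)*n = 7*n)
(418 - 416)²/h(-8) = (418 - 416)²/((7*(-8))) = 2²/(-56) = 4*(-1/56) = -1/14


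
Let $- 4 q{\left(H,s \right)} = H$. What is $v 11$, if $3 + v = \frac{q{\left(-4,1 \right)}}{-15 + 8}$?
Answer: $- \frac{242}{7} \approx -34.571$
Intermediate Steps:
$q{\left(H,s \right)} = - \frac{H}{4}$
$v = - \frac{22}{7}$ ($v = -3 + \frac{\left(- \frac{1}{4}\right) \left(-4\right)}{-15 + 8} = -3 + 1 \frac{1}{-7} = -3 + 1 \left(- \frac{1}{7}\right) = -3 - \frac{1}{7} = - \frac{22}{7} \approx -3.1429$)
$v 11 = \left(- \frac{22}{7}\right) 11 = - \frac{242}{7}$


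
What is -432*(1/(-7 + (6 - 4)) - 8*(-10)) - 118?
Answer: -172958/5 ≈ -34592.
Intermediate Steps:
-432*(1/(-7 + (6 - 4)) - 8*(-10)) - 118 = -432*(1/(-7 + 2) + 80) - 118 = -432*(1/(-5) + 80) - 118 = -432*(-1/5 + 80) - 118 = -432*399/5 - 118 = -172368/5 - 118 = -172958/5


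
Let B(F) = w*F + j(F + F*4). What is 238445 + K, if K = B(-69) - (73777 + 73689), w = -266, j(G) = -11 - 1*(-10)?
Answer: 109332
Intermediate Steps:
j(G) = -1 (j(G) = -11 + 10 = -1)
B(F) = -1 - 266*F (B(F) = -266*F - 1 = -1 - 266*F)
K = -129113 (K = (-1 - 266*(-69)) - (73777 + 73689) = (-1 + 18354) - 1*147466 = 18353 - 147466 = -129113)
238445 + K = 238445 - 129113 = 109332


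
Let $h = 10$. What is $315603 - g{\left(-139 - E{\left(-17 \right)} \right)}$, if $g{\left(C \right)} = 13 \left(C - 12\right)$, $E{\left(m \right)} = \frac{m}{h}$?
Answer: $\frac{3175439}{10} \approx 3.1754 \cdot 10^{5}$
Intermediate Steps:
$E{\left(m \right)} = \frac{m}{10}$
$g{\left(C \right)} = -156 + 13 C$ ($g{\left(C \right)} = 13 \left(-12 + C\right) = -156 + 13 C$)
$315603 - g{\left(-139 - E{\left(-17 \right)} \right)} = 315603 - \left(-156 + 13 \left(-139 - \frac{1}{10} \left(-17\right)\right)\right) = 315603 - \left(-156 + 13 \left(-139 - - \frac{17}{10}\right)\right) = 315603 - \left(-156 + 13 \left(-139 + \frac{17}{10}\right)\right) = 315603 - \left(-156 + 13 \left(- \frac{1373}{10}\right)\right) = 315603 - \left(-156 - \frac{17849}{10}\right) = 315603 - - \frac{19409}{10} = 315603 + \frac{19409}{10} = \frac{3175439}{10}$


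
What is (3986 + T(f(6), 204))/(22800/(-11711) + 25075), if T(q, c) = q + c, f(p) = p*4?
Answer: 49350154/293630525 ≈ 0.16807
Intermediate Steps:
f(p) = 4*p
T(q, c) = c + q
(3986 + T(f(6), 204))/(22800/(-11711) + 25075) = (3986 + (204 + 4*6))/(22800/(-11711) + 25075) = (3986 + (204 + 24))/(22800*(-1/11711) + 25075) = (3986 + 228)/(-22800/11711 + 25075) = 4214/(293630525/11711) = 4214*(11711/293630525) = 49350154/293630525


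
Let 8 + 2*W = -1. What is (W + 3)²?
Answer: 9/4 ≈ 2.2500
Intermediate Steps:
W = -9/2 (W = -4 + (½)*(-1) = -4 - ½ = -9/2 ≈ -4.5000)
(W + 3)² = (-9/2 + 3)² = (-3/2)² = 9/4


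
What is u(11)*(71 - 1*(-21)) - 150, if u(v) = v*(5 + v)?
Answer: 16042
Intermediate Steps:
u(11)*(71 - 1*(-21)) - 150 = (11*(5 + 11))*(71 - 1*(-21)) - 150 = (11*16)*(71 + 21) - 150 = 176*92 - 150 = 16192 - 150 = 16042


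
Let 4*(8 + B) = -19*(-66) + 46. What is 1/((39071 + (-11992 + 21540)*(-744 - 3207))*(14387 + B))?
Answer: -1/554121372208 ≈ -1.8047e-12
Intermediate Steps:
B = 317 (B = -8 + (-19*(-66) + 46)/4 = -8 + (1254 + 46)/4 = -8 + (1/4)*1300 = -8 + 325 = 317)
1/((39071 + (-11992 + 21540)*(-744 - 3207))*(14387 + B)) = 1/((39071 + (-11992 + 21540)*(-744 - 3207))*(14387 + 317)) = 1/((39071 + 9548*(-3951))*14704) = 1/((39071 - 37724148)*14704) = 1/(-37685077*14704) = 1/(-554121372208) = -1/554121372208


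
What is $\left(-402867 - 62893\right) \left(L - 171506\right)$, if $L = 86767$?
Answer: $39468036640$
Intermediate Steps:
$\left(-402867 - 62893\right) \left(L - 171506\right) = \left(-402867 - 62893\right) \left(86767 - 171506\right) = \left(-465760\right) \left(-84739\right) = 39468036640$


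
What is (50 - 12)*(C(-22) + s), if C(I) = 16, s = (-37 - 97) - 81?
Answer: -7562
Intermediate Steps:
s = -215 (s = -134 - 81 = -215)
(50 - 12)*(C(-22) + s) = (50 - 12)*(16 - 215) = 38*(-199) = -7562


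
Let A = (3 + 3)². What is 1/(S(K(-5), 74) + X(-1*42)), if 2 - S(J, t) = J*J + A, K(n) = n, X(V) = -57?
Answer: -1/116 ≈ -0.0086207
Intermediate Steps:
A = 36 (A = 6² = 36)
S(J, t) = -34 - J² (S(J, t) = 2 - (J*J + 36) = 2 - (J² + 36) = 2 - (36 + J²) = 2 + (-36 - J²) = -34 - J²)
1/(S(K(-5), 74) + X(-1*42)) = 1/((-34 - 1*(-5)²) - 57) = 1/((-34 - 1*25) - 57) = 1/((-34 - 25) - 57) = 1/(-59 - 57) = 1/(-116) = -1/116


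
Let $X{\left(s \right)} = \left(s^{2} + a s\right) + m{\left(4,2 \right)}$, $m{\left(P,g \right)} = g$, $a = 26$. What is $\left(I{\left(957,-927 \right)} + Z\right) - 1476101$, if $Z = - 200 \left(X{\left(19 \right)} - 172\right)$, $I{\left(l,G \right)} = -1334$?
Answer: $-1614435$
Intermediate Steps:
$X{\left(s \right)} = 2 + s^{2} + 26 s$ ($X{\left(s \right)} = \left(s^{2} + 26 s\right) + 2 = 2 + s^{2} + 26 s$)
$Z = -137000$ ($Z = - 200 \left(\left(2 + 19^{2} + 26 \cdot 19\right) - 172\right) = - 200 \left(\left(2 + 361 + 494\right) - 172\right) = - 200 \left(857 - 172\right) = \left(-200\right) 685 = -137000$)
$\left(I{\left(957,-927 \right)} + Z\right) - 1476101 = \left(-1334 - 137000\right) - 1476101 = -138334 - 1476101 = -1614435$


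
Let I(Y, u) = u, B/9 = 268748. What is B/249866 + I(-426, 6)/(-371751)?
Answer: 149860756756/15481322561 ≈ 9.6801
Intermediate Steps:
B = 2418732 (B = 9*268748 = 2418732)
B/249866 + I(-426, 6)/(-371751) = 2418732/249866 + 6/(-371751) = 2418732*(1/249866) + 6*(-1/371751) = 1209366/124933 - 2/123917 = 149860756756/15481322561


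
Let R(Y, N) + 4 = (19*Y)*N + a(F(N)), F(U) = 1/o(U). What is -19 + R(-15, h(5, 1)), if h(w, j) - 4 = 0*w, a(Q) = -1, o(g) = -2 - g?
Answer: -1164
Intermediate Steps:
F(U) = 1/(-2 - U)
h(w, j) = 4 (h(w, j) = 4 + 0*w = 4 + 0 = 4)
R(Y, N) = -5 + 19*N*Y (R(Y, N) = -4 + ((19*Y)*N - 1) = -4 + (19*N*Y - 1) = -4 + (-1 + 19*N*Y) = -5 + 19*N*Y)
-19 + R(-15, h(5, 1)) = -19 + (-5 + 19*4*(-15)) = -19 + (-5 - 1140) = -19 - 1145 = -1164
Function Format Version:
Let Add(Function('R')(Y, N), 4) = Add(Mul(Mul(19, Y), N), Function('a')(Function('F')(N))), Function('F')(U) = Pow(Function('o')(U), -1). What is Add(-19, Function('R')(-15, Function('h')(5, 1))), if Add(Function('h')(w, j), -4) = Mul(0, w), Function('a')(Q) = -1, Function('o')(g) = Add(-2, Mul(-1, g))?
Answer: -1164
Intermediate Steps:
Function('F')(U) = Pow(Add(-2, Mul(-1, U)), -1)
Function('h')(w, j) = 4 (Function('h')(w, j) = Add(4, Mul(0, w)) = Add(4, 0) = 4)
Function('R')(Y, N) = Add(-5, Mul(19, N, Y)) (Function('R')(Y, N) = Add(-4, Add(Mul(Mul(19, Y), N), -1)) = Add(-4, Add(Mul(19, N, Y), -1)) = Add(-4, Add(-1, Mul(19, N, Y))) = Add(-5, Mul(19, N, Y)))
Add(-19, Function('R')(-15, Function('h')(5, 1))) = Add(-19, Add(-5, Mul(19, 4, -15))) = Add(-19, Add(-5, -1140)) = Add(-19, -1145) = -1164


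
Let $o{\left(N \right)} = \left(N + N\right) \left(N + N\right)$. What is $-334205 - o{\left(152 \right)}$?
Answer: $-426621$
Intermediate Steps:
$o{\left(N \right)} = 4 N^{2}$ ($o{\left(N \right)} = 2 N 2 N = 4 N^{2}$)
$-334205 - o{\left(152 \right)} = -334205 - 4 \cdot 152^{2} = -334205 - 4 \cdot 23104 = -334205 - 92416 = -426621$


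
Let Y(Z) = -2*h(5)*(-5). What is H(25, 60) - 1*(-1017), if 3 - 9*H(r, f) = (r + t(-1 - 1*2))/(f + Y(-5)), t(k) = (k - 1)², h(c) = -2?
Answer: 366199/360 ≈ 1017.2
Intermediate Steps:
t(k) = (-1 + k)²
Y(Z) = -20 (Y(Z) = -2*(-2)*(-5) = 4*(-5) = -20)
H(r, f) = ⅓ - (16 + r)/(9*(-20 + f)) (H(r, f) = ⅓ - (r + (-1 + (-1 - 1*2))²)/(9*(f - 20)) = ⅓ - (r + (-1 + (-1 - 2))²)/(9*(-20 + f)) = ⅓ - (r + (-1 - 3)²)/(9*(-20 + f)) = ⅓ - (r + (-4)²)/(9*(-20 + f)) = ⅓ - (r + 16)/(9*(-20 + f)) = ⅓ - (16 + r)/(9*(-20 + f)))
H(25, 60) - 1*(-1017) = (-76 - 1*25 + 3*60)/(9*(-20 + 60)) - 1*(-1017) = (⅑)*(-76 - 25 + 180)/40 + 1017 = (⅑)*(1/40)*79 + 1017 = 79/360 + 1017 = 366199/360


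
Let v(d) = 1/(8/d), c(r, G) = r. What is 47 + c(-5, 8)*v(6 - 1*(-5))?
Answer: 321/8 ≈ 40.125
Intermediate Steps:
v(d) = d/8
47 + c(-5, 8)*v(6 - 1*(-5)) = 47 - 5*(6 - 1*(-5))/8 = 47 - 5*(6 + 5)/8 = 47 - 5*11/8 = 47 - 55/8 = 321/8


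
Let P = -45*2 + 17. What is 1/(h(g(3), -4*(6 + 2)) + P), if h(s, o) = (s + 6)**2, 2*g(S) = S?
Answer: -4/67 ≈ -0.059702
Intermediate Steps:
g(S) = S/2
h(s, o) = (6 + s)**2
P = -73 (P = -90 + 17 = -73)
1/(h(g(3), -4*(6 + 2)) + P) = 1/((6 + (1/2)*3)**2 - 73) = 1/((6 + 3/2)**2 - 73) = 1/((15/2)**2 - 73) = 1/(225/4 - 73) = 1/(-67/4) = -4/67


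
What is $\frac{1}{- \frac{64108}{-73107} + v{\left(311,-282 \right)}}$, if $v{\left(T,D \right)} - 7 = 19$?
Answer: $\frac{73107}{1964890} \approx 0.037207$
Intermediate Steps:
$v{\left(T,D \right)} = 26$ ($v{\left(T,D \right)} = 7 + 19 = 26$)
$\frac{1}{- \frac{64108}{-73107} + v{\left(311,-282 \right)}} = \frac{1}{- \frac{64108}{-73107} + 26} = \frac{1}{\left(-64108\right) \left(- \frac{1}{73107}\right) + 26} = \frac{1}{\frac{64108}{73107} + 26} = \frac{1}{\frac{1964890}{73107}} = \frac{73107}{1964890}$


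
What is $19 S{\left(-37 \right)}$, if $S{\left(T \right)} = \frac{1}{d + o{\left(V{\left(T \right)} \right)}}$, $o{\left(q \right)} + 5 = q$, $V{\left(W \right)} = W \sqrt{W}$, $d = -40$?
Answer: $- \frac{855}{52678} + \frac{703 i \sqrt{37}}{52678} \approx -0.016231 + 0.081176 i$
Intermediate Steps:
$V{\left(W \right)} = W^{\frac{3}{2}}$
$o{\left(q \right)} = -5 + q$
$S{\left(T \right)} = \frac{1}{-45 + T^{\frac{3}{2}}}$ ($S{\left(T \right)} = \frac{1}{-40 + \left(-5 + T^{\frac{3}{2}}\right)} = \frac{1}{-45 + T^{\frac{3}{2}}}$)
$19 S{\left(-37 \right)} = \frac{19}{-45 + \left(-37\right)^{\frac{3}{2}}} = \frac{19}{-45 - 37 i \sqrt{37}}$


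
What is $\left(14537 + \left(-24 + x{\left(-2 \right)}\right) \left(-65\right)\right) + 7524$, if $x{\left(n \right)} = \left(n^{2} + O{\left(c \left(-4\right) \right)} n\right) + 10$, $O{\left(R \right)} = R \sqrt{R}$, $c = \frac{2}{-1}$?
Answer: $22711 + 2080 \sqrt{2} \approx 25653.0$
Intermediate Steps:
$c = -2$ ($c = 2 \left(-1\right) = -2$)
$O{\left(R \right)} = R^{\frac{3}{2}}$
$x{\left(n \right)} = 10 + n^{2} + 16 n \sqrt{2}$ ($x{\left(n \right)} = \left(n^{2} + \left(\left(-2\right) \left(-4\right)\right)^{\frac{3}{2}} n\right) + 10 = \left(n^{2} + 8^{\frac{3}{2}} n\right) + 10 = \left(n^{2} + 16 \sqrt{2} n\right) + 10 = \left(n^{2} + 16 n \sqrt{2}\right) + 10 = 10 + n^{2} + 16 n \sqrt{2}$)
$\left(14537 + \left(-24 + x{\left(-2 \right)}\right) \left(-65\right)\right) + 7524 = \left(14537 + \left(-24 + \left(10 + \left(-2\right)^{2} + 16 \left(-2\right) \sqrt{2}\right)\right) \left(-65\right)\right) + 7524 = \left(14537 + \left(-24 + \left(10 + 4 - 32 \sqrt{2}\right)\right) \left(-65\right)\right) + 7524 = \left(14537 + \left(-24 + \left(14 - 32 \sqrt{2}\right)\right) \left(-65\right)\right) + 7524 = \left(14537 + \left(-10 - 32 \sqrt{2}\right) \left(-65\right)\right) + 7524 = \left(14537 + \left(650 + 2080 \sqrt{2}\right)\right) + 7524 = \left(15187 + 2080 \sqrt{2}\right) + 7524 = 22711 + 2080 \sqrt{2}$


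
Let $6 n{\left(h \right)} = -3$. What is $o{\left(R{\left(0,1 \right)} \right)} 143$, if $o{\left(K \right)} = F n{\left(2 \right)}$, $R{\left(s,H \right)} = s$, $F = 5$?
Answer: $- \frac{715}{2} \approx -357.5$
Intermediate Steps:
$n{\left(h \right)} = - \frac{1}{2}$ ($n{\left(h \right)} = \frac{1}{6} \left(-3\right) = - \frac{1}{2}$)
$o{\left(K \right)} = - \frac{5}{2}$ ($o{\left(K \right)} = 5 \left(- \frac{1}{2}\right) = - \frac{5}{2}$)
$o{\left(R{\left(0,1 \right)} \right)} 143 = \left(- \frac{5}{2}\right) 143 = - \frac{715}{2}$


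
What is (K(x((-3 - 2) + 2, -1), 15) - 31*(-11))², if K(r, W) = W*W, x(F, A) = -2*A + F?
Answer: 320356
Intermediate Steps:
x(F, A) = F - 2*A
K(r, W) = W²
(K(x((-3 - 2) + 2, -1), 15) - 31*(-11))² = (15² - 31*(-11))² = (225 + 341)² = 566² = 320356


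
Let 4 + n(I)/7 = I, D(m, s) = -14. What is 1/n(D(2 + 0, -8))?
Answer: -1/126 ≈ -0.0079365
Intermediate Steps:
n(I) = -28 + 7*I
1/n(D(2 + 0, -8)) = 1/(-28 + 7*(-14)) = 1/(-28 - 98) = 1/(-126) = -1/126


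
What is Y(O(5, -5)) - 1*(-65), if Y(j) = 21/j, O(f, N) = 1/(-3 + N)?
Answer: -103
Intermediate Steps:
Y(O(5, -5)) - 1*(-65) = 21/(1/(-3 - 5)) - 1*(-65) = 21/(1/(-8)) + 65 = 21/(-⅛) + 65 = 21*(-8) + 65 = -168 + 65 = -103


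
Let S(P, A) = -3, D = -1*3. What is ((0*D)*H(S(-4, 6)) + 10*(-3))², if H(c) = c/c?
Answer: 900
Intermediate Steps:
D = -3
H(c) = 1
((0*D)*H(S(-4, 6)) + 10*(-3))² = ((0*(-3))*1 + 10*(-3))² = (0*1 - 30)² = (0 - 30)² = (-30)² = 900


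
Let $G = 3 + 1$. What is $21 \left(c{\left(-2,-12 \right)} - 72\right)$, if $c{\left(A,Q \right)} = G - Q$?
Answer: $-1176$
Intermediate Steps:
$G = 4$
$c{\left(A,Q \right)} = 4 - Q$
$21 \left(c{\left(-2,-12 \right)} - 72\right) = 21 \left(\left(4 - -12\right) - 72\right) = 21 \left(\left(4 + 12\right) - 72\right) = 21 \left(16 - 72\right) = 21 \left(-56\right) = -1176$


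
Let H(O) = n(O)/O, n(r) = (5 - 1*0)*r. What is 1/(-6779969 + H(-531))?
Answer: -1/6779964 ≈ -1.4749e-7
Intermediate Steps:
n(r) = 5*r (n(r) = (5 + 0)*r = 5*r)
H(O) = 5 (H(O) = (5*O)/O = 5)
1/(-6779969 + H(-531)) = 1/(-6779969 + 5) = 1/(-6779964) = -1/6779964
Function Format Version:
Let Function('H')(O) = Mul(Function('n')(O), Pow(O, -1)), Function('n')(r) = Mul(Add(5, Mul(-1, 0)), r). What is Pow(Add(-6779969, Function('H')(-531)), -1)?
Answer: Rational(-1, 6779964) ≈ -1.4749e-7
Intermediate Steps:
Function('n')(r) = Mul(5, r) (Function('n')(r) = Mul(Add(5, 0), r) = Mul(5, r))
Function('H')(O) = 5 (Function('H')(O) = Mul(Mul(5, O), Pow(O, -1)) = 5)
Pow(Add(-6779969, Function('H')(-531)), -1) = Pow(Add(-6779969, 5), -1) = Pow(-6779964, -1) = Rational(-1, 6779964)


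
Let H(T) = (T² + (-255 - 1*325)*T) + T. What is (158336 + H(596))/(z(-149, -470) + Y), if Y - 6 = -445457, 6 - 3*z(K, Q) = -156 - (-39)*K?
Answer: -14039/36955 ≈ -0.37989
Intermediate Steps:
z(K, Q) = 54 - 13*K (z(K, Q) = 2 - (-156 - (-39)*K)/3 = 2 - (-156 + 39*K)/3 = 2 + (52 - 13*K) = 54 - 13*K)
Y = -445451 (Y = 6 - 445457 = -445451)
H(T) = T² - 579*T (H(T) = (T² + (-255 - 325)*T) + T = (T² - 580*T) + T = T² - 579*T)
(158336 + H(596))/(z(-149, -470) + Y) = (158336 + 596*(-579 + 596))/((54 - 13*(-149)) - 445451) = (158336 + 596*17)/((54 + 1937) - 445451) = (158336 + 10132)/(1991 - 445451) = 168468/(-443460) = 168468*(-1/443460) = -14039/36955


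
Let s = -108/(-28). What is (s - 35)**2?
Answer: 47524/49 ≈ 969.88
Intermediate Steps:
s = 27/7 (s = -108*(-1/28) = 27/7 ≈ 3.8571)
(s - 35)**2 = (27/7 - 35)**2 = (-218/7)**2 = 47524/49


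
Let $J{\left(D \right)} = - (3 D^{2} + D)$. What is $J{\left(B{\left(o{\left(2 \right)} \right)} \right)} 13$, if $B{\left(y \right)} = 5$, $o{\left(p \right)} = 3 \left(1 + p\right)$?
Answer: $-1040$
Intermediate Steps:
$o{\left(p \right)} = 3 + 3 p$
$J{\left(D \right)} = - D - 3 D^{2}$ ($J{\left(D \right)} = - (D + 3 D^{2}) = - D - 3 D^{2}$)
$J{\left(B{\left(o{\left(2 \right)} \right)} \right)} 13 = \left(-1\right) 5 \left(1 + 3 \cdot 5\right) 13 = \left(-1\right) 5 \left(1 + 15\right) 13 = \left(-1\right) 5 \cdot 16 \cdot 13 = \left(-80\right) 13 = -1040$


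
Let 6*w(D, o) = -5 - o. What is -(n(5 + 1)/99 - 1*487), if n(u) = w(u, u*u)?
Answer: 289319/594 ≈ 487.07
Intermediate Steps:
w(D, o) = -⅚ - o/6 (w(D, o) = (-5 - o)/6 = -⅚ - o/6)
n(u) = -⅚ - u²/6 (n(u) = -⅚ - u*u/6 = -⅚ - u²/6)
-(n(5 + 1)/99 - 1*487) = -((-⅚ - (5 + 1)²/6)/99 - 1*487) = -((-⅚ - ⅙*6²)*(1/99) - 487) = -((-⅚ - ⅙*36)*(1/99) - 487) = -((-⅚ - 6)*(1/99) - 487) = -(-41/6*1/99 - 487) = -(-41/594 - 487) = -1*(-289319/594) = 289319/594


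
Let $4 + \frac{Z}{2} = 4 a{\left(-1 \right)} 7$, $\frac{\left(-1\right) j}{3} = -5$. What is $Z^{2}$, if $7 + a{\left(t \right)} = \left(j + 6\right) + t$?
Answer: $518400$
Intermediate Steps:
$j = 15$ ($j = \left(-3\right) \left(-5\right) = 15$)
$a{\left(t \right)} = 14 + t$ ($a{\left(t \right)} = -7 + \left(\left(15 + 6\right) + t\right) = -7 + \left(21 + t\right) = 14 + t$)
$Z = 720$ ($Z = -8 + 2 \cdot 4 \left(14 - 1\right) 7 = -8 + 2 \cdot 4 \cdot 13 \cdot 7 = -8 + 2 \cdot 52 \cdot 7 = -8 + 2 \cdot 364 = -8 + 728 = 720$)
$Z^{2} = 720^{2} = 518400$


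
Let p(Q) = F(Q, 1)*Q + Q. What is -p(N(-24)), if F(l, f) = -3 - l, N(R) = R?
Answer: 528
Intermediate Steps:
p(Q) = Q + Q*(-3 - Q) (p(Q) = (-3 - Q)*Q + Q = Q*(-3 - Q) + Q = Q + Q*(-3 - Q))
-p(N(-24)) = -(-1)*(-24)*(2 - 24) = -(-1)*(-24)*(-22) = -1*(-528) = 528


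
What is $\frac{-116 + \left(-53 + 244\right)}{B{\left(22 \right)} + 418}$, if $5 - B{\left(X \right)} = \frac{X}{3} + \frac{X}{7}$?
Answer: $\frac{1575}{8663} \approx 0.18181$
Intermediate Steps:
$B{\left(X \right)} = 5 - \frac{10 X}{21}$ ($B{\left(X \right)} = 5 - \left(\frac{X}{3} + \frac{X}{7}\right) = 5 - \frac{10 X}{21}$)
$\frac{-116 + \left(-53 + 244\right)}{B{\left(22 \right)} + 418} = \frac{-116 + \left(-53 + 244\right)}{\left(5 - \frac{220}{21}\right) + 418} = \frac{-116 + 191}{\left(5 - \frac{220}{21}\right) + 418} = \frac{75}{- \frac{115}{21} + 418} = \frac{75}{\frac{8663}{21}} = 75 \cdot \frac{21}{8663} = \frac{1575}{8663}$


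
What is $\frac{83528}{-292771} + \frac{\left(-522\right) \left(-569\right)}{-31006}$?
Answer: $- \frac{44774063023}{4538828813} \approx -9.8647$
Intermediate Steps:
$\frac{83528}{-292771} + \frac{\left(-522\right) \left(-569\right)}{-31006} = 83528 \left(- \frac{1}{292771}\right) + 297018 \left(- \frac{1}{31006}\right) = - \frac{83528}{292771} - \frac{148509}{15503} = - \frac{44774063023}{4538828813}$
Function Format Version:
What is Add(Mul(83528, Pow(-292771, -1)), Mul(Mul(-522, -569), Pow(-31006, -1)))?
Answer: Rational(-44774063023, 4538828813) ≈ -9.8647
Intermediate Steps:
Add(Mul(83528, Pow(-292771, -1)), Mul(Mul(-522, -569), Pow(-31006, -1))) = Add(Mul(83528, Rational(-1, 292771)), Mul(297018, Rational(-1, 31006))) = Add(Rational(-83528, 292771), Rational(-148509, 15503)) = Rational(-44774063023, 4538828813)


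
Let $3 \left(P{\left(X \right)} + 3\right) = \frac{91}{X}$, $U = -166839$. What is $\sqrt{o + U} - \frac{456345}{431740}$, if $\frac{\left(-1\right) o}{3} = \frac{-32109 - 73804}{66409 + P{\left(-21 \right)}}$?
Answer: $- \frac{91269}{86348} + \frac{2 i \sqrt{14897242888324467}}{597641} \approx -1.057 + 408.45 i$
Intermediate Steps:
$P{\left(X \right)} = -3 + \frac{91}{3 X}$ ($P{\left(X \right)} = -3 + \frac{91 \frac{1}{X}}{3} = -3 + \frac{91}{3 X}$)
$o = \frac{2859651}{597641}$ ($o = - 3 \frac{-32109 - 73804}{66409 - \left(3 - \frac{91}{3 \left(-21\right)}\right)} = - 3 \left(- \frac{105913}{66409 + \left(-3 + \frac{91}{3} \left(- \frac{1}{21}\right)\right)}\right) = - 3 \left(- \frac{105913}{66409 - \frac{40}{9}}\right) = - 3 \left(- \frac{105913}{\frac{597641}{9}}\right) = - 3 \left(\left(-105913\right) \frac{9}{597641}\right) = \left(-3\right) \left(- \frac{953217}{597641}\right) = \frac{2859651}{597641} \approx 4.7849$)
$\sqrt{o + U} - \frac{456345}{431740} = \sqrt{\frac{2859651}{597641} - 166839} - \frac{456345}{431740} = \sqrt{- \frac{99706967148}{597641}} - \frac{91269}{86348} = \frac{2 i \sqrt{14897242888324467}}{597641} - \frac{91269}{86348} = - \frac{91269}{86348} + \frac{2 i \sqrt{14897242888324467}}{597641}$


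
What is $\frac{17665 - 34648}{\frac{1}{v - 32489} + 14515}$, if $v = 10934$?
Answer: $- \frac{366068565}{312870824} \approx -1.17$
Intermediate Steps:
$\frac{17665 - 34648}{\frac{1}{v - 32489} + 14515} = \frac{17665 - 34648}{\frac{1}{10934 - 32489} + 14515} = - \frac{16983}{\frac{1}{-21555} + 14515} = - \frac{16983}{- \frac{1}{21555} + 14515} = - \frac{16983}{\frac{312870824}{21555}} = \left(-16983\right) \frac{21555}{312870824} = - \frac{366068565}{312870824}$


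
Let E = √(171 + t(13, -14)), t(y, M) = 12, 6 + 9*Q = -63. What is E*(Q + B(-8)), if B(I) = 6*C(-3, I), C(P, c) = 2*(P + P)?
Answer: -239*√183/3 ≈ -1077.7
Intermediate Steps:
C(P, c) = 4*P (C(P, c) = 2*(2*P) = 4*P)
Q = -23/3 (Q = -⅔ + (⅑)*(-63) = -⅔ - 7 = -23/3 ≈ -7.6667)
B(I) = -72 (B(I) = 6*(4*(-3)) = 6*(-12) = -72)
E = √183 (E = √(171 + 12) = √183 ≈ 13.528)
E*(Q + B(-8)) = √183*(-23/3 - 72) = √183*(-239/3) = -239*√183/3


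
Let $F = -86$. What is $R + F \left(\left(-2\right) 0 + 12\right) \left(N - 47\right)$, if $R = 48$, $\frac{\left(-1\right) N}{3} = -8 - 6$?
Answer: $5208$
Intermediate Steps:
$N = 42$ ($N = - 3 \left(-8 - 6\right) = \left(-3\right) \left(-14\right) = 42$)
$R + F \left(\left(-2\right) 0 + 12\right) \left(N - 47\right) = 48 - 86 \left(\left(-2\right) 0 + 12\right) \left(42 - 47\right) = 48 - 86 \left(0 + 12\right) \left(-5\right) = 48 - 86 \cdot 12 \left(-5\right) = 48 - -5160 = 48 + 5160 = 5208$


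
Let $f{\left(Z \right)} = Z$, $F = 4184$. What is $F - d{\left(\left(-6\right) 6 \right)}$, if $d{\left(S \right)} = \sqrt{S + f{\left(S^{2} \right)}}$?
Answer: $4184 - 6 \sqrt{35} \approx 4148.5$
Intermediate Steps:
$d{\left(S \right)} = \sqrt{S + S^{2}}$
$F - d{\left(\left(-6\right) 6 \right)} = 4184 - \sqrt{\left(-6\right) 6 \left(1 - 36\right)} = 4184 - \sqrt{- 36 \left(1 - 36\right)} = 4184 - \sqrt{\left(-36\right) \left(-35\right)} = 4184 - \sqrt{1260} = 4184 - 6 \sqrt{35}$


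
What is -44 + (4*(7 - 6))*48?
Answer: 148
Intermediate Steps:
-44 + (4*(7 - 6))*48 = -44 + (4*1)*48 = -44 + 4*48 = -44 + 192 = 148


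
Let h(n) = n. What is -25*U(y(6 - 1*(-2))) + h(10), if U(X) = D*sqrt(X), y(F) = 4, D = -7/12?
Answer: 235/6 ≈ 39.167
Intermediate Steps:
D = -7/12 (D = -7*1/12 = -7/12 ≈ -0.58333)
U(X) = -7*sqrt(X)/12
-25*U(y(6 - 1*(-2))) + h(10) = -(-175)*sqrt(4)/12 + 10 = -(-175)*2/12 + 10 = -25*(-7/6) + 10 = 175/6 + 10 = 235/6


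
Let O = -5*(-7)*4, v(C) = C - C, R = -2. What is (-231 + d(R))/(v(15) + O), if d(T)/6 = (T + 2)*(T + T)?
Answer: -33/20 ≈ -1.6500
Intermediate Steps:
d(T) = 12*T*(2 + T) (d(T) = 6*((T + 2)*(T + T)) = 6*((2 + T)*(2*T)) = 6*(2*T*(2 + T)) = 12*T*(2 + T))
v(C) = 0
O = 140 (O = 35*4 = 140)
(-231 + d(R))/(v(15) + O) = (-231 + 12*(-2)*(2 - 2))/(0 + 140) = (-231 + 12*(-2)*0)/140 = (-231 + 0)*(1/140) = -231*1/140 = -33/20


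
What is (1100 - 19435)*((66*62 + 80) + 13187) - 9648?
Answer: -318286913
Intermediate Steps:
(1100 - 19435)*((66*62 + 80) + 13187) - 9648 = -18335*((4092 + 80) + 13187) - 9648 = -18335*(4172 + 13187) - 9648 = -18335*17359 - 9648 = -318277265 - 9648 = -318286913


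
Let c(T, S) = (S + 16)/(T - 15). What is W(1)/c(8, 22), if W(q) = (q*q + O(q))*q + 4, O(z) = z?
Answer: -21/19 ≈ -1.1053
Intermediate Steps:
c(T, S) = (16 + S)/(-15 + T)
W(q) = 4 + q*(q + q²) (W(q) = (q*q + q)*q + 4 = (q² + q)*q + 4 = (q + q²)*q + 4 = q*(q + q²) + 4 = 4 + q*(q + q²))
W(1)/c(8, 22) = (4 + 1² + 1³)/(((16 + 22)/(-15 + 8))) = (4 + 1 + 1)/((38/(-7))) = 6/((-⅐*38)) = 6/(-38/7) = 6*(-7/38) = -21/19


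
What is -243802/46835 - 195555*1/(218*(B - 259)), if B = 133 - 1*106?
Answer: -109369363/81680240 ≈ -1.3390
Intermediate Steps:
B = 27 (B = 133 - 106 = 27)
-243802/46835 - 195555*1/(218*(B - 259)) = -243802/46835 - 195555*1/(218*(27 - 259)) = -243802*1/46835 - 195555/((-232*218)) = -243802/46835 - 195555/(-50576) = -243802/46835 - 195555*(-1/50576) = -243802/46835 + 195555/50576 = -109369363/81680240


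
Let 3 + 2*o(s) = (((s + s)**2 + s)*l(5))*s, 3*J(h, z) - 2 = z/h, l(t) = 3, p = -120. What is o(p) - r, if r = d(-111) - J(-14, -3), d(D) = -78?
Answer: -217272778/21 ≈ -1.0346e+7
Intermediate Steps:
J(h, z) = 2/3 + z/(3*h) (J(h, z) = 2/3 + (z/h)/3 = 2/3 + z/(3*h))
r = -3307/42 (r = -78 - (-3 + 2*(-14))/(3*(-14)) = -78 - (-1)*(-3 - 28)/(3*14) = -78 - (-1)*(-31)/(3*14) = -78 - 1*31/42 = -78 - 31/42 = -3307/42 ≈ -78.738)
o(s) = -3/2 + s*(3*s + 12*s**2)/2 (o(s) = -3/2 + ((((s + s)**2 + s)*3)*s)/2 = -3/2 + ((((2*s)**2 + s)*3)*s)/2 = -3/2 + (((4*s**2 + s)*3)*s)/2 = -3/2 + (((s + 4*s**2)*3)*s)/2 = -3/2 + ((3*s + 12*s**2)*s)/2 = -3/2 + (s*(3*s + 12*s**2))/2 = -3/2 + s*(3*s + 12*s**2)/2)
o(p) - r = (-3/2 + 6*(-120)**3 + (3/2)*(-120)**2) - 1*(-3307/42) = (-3/2 + 6*(-1728000) + (3/2)*14400) + 3307/42 = (-3/2 - 10368000 + 21600) + 3307/42 = -20692803/2 + 3307/42 = -217272778/21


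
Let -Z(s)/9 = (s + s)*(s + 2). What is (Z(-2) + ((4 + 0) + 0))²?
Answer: 16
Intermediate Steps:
Z(s) = -18*s*(2 + s) (Z(s) = -9*(s + s)*(s + 2) = -9*2*s*(2 + s) = -18*s*(2 + s))
(Z(-2) + ((4 + 0) + 0))² = (-18*(-2)*(2 - 2) + ((4 + 0) + 0))² = (-18*(-2)*0 + (4 + 0))² = (0 + 4)² = 4² = 16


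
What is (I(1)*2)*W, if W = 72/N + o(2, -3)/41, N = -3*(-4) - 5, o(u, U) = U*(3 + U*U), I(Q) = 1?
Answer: 5400/287 ≈ 18.815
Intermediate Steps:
o(u, U) = U*(3 + U²)
N = 7 (N = 12 - 5 = 7)
W = 2700/287 (W = 72/7 - 3*(3 + (-3)²)/41 = 72*(⅐) - 3*(3 + 9)*(1/41) = 72/7 - 3*12*(1/41) = 72/7 - 36*1/41 = 72/7 - 36/41 = 2700/287 ≈ 9.4077)
(I(1)*2)*W = (1*2)*(2700/287) = 2*(2700/287) = 5400/287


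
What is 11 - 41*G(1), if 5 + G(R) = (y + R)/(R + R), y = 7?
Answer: 52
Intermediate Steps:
G(R) = -5 + (7 + R)/(2*R) (G(R) = -5 + (7 + R)/(R + R) = -5 + (7 + R)/((2*R)) = -5 + (7 + R)*(1/(2*R)) = -5 + (7 + R)/(2*R))
11 - 41*G(1) = 11 - 41*(7 - 9*1)/(2*1) = 11 - 41*(7 - 9)/2 = 11 - 41*(-2)/2 = 11 - 41*(-1) = 11 + 41 = 52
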